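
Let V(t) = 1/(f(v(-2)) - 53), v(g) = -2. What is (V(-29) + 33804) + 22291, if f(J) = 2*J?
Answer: 3197414/57 ≈ 56095.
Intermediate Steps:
V(t) = -1/57 (V(t) = 1/(2*(-2) - 53) = 1/(-4 - 53) = 1/(-57) = -1/57)
(V(-29) + 33804) + 22291 = (-1/57 + 33804) + 22291 = 1926827/57 + 22291 = 3197414/57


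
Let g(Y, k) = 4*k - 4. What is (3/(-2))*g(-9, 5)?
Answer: -24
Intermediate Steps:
g(Y, k) = -4 + 4*k
(3/(-2))*g(-9, 5) = (3/(-2))*(-4 + 4*5) = (3*(-½))*(-4 + 20) = -3/2*16 = -24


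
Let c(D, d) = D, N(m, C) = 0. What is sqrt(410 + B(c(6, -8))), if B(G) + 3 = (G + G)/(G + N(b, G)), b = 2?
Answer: sqrt(409) ≈ 20.224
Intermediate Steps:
B(G) = -1 (B(G) = -3 + (G + G)/(G + 0) = -3 + (2*G)/G = -3 + 2 = -1)
sqrt(410 + B(c(6, -8))) = sqrt(410 - 1) = sqrt(409)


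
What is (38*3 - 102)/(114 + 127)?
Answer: 12/241 ≈ 0.049793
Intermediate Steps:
(38*3 - 102)/(114 + 127) = (114 - 102)/241 = 12*(1/241) = 12/241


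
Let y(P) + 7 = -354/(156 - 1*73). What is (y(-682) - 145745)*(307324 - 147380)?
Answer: -1934965724880/83 ≈ -2.3313e+10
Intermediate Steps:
y(P) = -935/83 (y(P) = -7 - 354/(156 - 1*73) = -7 - 354/(156 - 73) = -7 - 354/83 = -935/83)
(y(-682) - 145745)*(307324 - 147380) = (-935/83 - 145745)*(307324 - 147380) = -12097770/83*159944 = -1934965724880/83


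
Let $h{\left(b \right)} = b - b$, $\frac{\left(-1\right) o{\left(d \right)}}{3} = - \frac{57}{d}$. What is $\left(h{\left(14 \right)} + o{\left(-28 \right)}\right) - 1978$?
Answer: $- \frac{55555}{28} \approx -1984.1$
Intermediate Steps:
$o{\left(d \right)} = \frac{171}{d}$ ($o{\left(d \right)} = - 3 \left(- \frac{57}{d}\right) = \frac{171}{d}$)
$h{\left(b \right)} = 0$
$\left(h{\left(14 \right)} + o{\left(-28 \right)}\right) - 1978 = \left(0 + \frac{171}{-28}\right) - 1978 = \left(0 + 171 \left(- \frac{1}{28}\right)\right) - 1978 = \left(0 - \frac{171}{28}\right) - 1978 = - \frac{171}{28} - 1978 = - \frac{55555}{28}$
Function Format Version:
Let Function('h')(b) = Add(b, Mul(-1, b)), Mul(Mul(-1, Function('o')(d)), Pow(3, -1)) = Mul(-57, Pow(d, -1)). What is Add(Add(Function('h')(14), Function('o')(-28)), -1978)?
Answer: Rational(-55555, 28) ≈ -1984.1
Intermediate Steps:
Function('o')(d) = Mul(171, Pow(d, -1)) (Function('o')(d) = Mul(-3, Mul(-57, Pow(d, -1))) = Mul(171, Pow(d, -1)))
Function('h')(b) = 0
Add(Add(Function('h')(14), Function('o')(-28)), -1978) = Add(Add(0, Mul(171, Pow(-28, -1))), -1978) = Add(Add(0, Mul(171, Rational(-1, 28))), -1978) = Add(Add(0, Rational(-171, 28)), -1978) = Add(Rational(-171, 28), -1978) = Rational(-55555, 28)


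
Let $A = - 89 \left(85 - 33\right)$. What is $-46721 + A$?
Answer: $-51349$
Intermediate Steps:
$A = -4628$ ($A = \left(-89\right) 52 = -4628$)
$-46721 + A = -46721 - 4628 = -51349$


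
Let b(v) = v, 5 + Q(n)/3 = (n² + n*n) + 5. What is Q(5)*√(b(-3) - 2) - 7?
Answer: -7 + 150*I*√5 ≈ -7.0 + 335.41*I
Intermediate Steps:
Q(n) = 6*n² (Q(n) = -15 + 3*((n² + n*n) + 5) = -15 + 3*((n² + n²) + 5) = -15 + 3*(2*n² + 5) = -15 + 3*(5 + 2*n²) = -15 + (15 + 6*n²) = 6*n²)
Q(5)*√(b(-3) - 2) - 7 = (6*5²)*√(-3 - 2) - 7 = (6*25)*√(-5) - 7 = 150*(I*√5) - 7 = 150*I*√5 - 7 = -7 + 150*I*√5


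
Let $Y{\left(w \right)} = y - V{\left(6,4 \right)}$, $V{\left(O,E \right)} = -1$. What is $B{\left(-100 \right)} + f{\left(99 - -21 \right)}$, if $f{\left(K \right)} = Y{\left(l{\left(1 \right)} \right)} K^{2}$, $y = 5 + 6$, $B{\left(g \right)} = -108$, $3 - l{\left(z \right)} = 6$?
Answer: $172692$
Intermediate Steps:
$l{\left(z \right)} = -3$ ($l{\left(z \right)} = 3 - 6 = -3$)
$y = 11$
$Y{\left(w \right)} = 12$ ($Y{\left(w \right)} = 11 - -1 = 11 + 1 = 12$)
$f{\left(K \right)} = 12 K^{2}$
$B{\left(-100 \right)} + f{\left(99 - -21 \right)} = -108 + 12 \left(99 - -21\right)^{2} = -108 + 12 \left(99 + 21\right)^{2} = -108 + 12 \cdot 120^{2} = -108 + 12 \cdot 14400 = -108 + 172800 = 172692$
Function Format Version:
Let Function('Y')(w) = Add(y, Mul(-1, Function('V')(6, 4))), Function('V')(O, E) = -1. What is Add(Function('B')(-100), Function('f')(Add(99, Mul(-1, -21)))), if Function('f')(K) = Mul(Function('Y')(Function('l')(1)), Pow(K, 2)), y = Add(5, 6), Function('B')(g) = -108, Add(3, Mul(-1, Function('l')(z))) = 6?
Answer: 172692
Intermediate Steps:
Function('l')(z) = -3 (Function('l')(z) = Add(3, Mul(-1, 6)) = Add(3, -6) = -3)
y = 11
Function('Y')(w) = 12 (Function('Y')(w) = Add(11, Mul(-1, -1)) = Add(11, 1) = 12)
Function('f')(K) = Mul(12, Pow(K, 2))
Add(Function('B')(-100), Function('f')(Add(99, Mul(-1, -21)))) = Add(-108, Mul(12, Pow(Add(99, Mul(-1, -21)), 2))) = Add(-108, Mul(12, Pow(Add(99, 21), 2))) = Add(-108, Mul(12, Pow(120, 2))) = Add(-108, Mul(12, 14400)) = Add(-108, 172800) = 172692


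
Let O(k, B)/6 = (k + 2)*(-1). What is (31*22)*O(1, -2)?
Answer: -12276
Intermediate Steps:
O(k, B) = -12 - 6*k (O(k, B) = 6*((k + 2)*(-1)) = 6*((2 + k)*(-1)) = 6*(-2 - k) = -12 - 6*k)
(31*22)*O(1, -2) = (31*22)*(-12 - 6*1) = 682*(-12 - 6) = 682*(-18) = -12276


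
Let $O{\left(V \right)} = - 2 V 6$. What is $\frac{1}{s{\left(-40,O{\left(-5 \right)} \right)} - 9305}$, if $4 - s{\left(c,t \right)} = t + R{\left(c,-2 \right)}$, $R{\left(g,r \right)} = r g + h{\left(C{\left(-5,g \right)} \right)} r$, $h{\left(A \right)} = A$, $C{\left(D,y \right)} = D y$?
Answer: $- \frac{1}{9041} \approx -0.00011061$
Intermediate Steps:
$R{\left(g,r \right)} = - 4 g r$ ($R{\left(g,r \right)} = r g + - 5 g r = g r - 5 g r = - 4 g r$)
$O{\left(V \right)} = - 12 V$
$s{\left(c,t \right)} = 4 - t - 8 c$ ($s{\left(c,t \right)} = 4 - \left(t - 4 c \left(-2\right)\right) = 4 - \left(t + 8 c\right) = 4 - t - 8 c$)
$\frac{1}{s{\left(-40,O{\left(-5 \right)} \right)} - 9305} = \frac{1}{\left(4 - \left(-12\right) \left(-5\right) - -320\right) - 9305} = \frac{1}{\left(4 - 60 + 320\right) - 9305} = \frac{1}{264 - 9305} = \frac{1}{-9041} = - \frac{1}{9041}$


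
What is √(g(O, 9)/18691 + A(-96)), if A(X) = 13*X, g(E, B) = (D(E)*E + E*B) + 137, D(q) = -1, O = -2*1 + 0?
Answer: I*√435990882677/18691 ≈ 35.327*I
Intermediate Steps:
O = -2 (O = -2 + 0 = -2)
g(E, B) = 137 - E + B*E (g(E, B) = (-E + E*B) + 137 = (-E + B*E) + 137 = 137 - E + B*E)
√(g(O, 9)/18691 + A(-96)) = √((137 - 1*(-2) + 9*(-2))/18691 + 13*(-96)) = √((137 + 2 - 18)*(1/18691) - 1248) = √(121*(1/18691) - 1248) = √(121/18691 - 1248) = √(-23326247/18691) = I*√435990882677/18691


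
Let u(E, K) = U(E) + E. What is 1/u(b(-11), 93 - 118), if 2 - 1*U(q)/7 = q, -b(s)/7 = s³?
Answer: -1/55888 ≈ -1.7893e-5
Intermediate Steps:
b(s) = -7*s³
U(q) = 14 - 7*q
u(E, K) = 14 - 6*E (u(E, K) = (14 - 7*E) + E = 14 - 6*E)
1/u(b(-11), 93 - 118) = 1/(14 - (-42)*(-11)³) = 1/(14 - (-42)*(-1331)) = 1/(14 - 6*9317) = 1/(14 - 55902) = 1/(-55888) = -1/55888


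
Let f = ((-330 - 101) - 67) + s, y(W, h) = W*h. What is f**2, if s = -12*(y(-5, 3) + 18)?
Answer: 285156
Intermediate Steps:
s = -36 (s = -12*(-5*3 + 18) = -12*(-15 + 18) = -12*3 = -36)
f = -534 (f = ((-330 - 101) - 67) - 36 = (-431 - 67) - 36 = -498 - 36 = -534)
f**2 = (-534)**2 = 285156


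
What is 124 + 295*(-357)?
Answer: -105191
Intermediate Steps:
124 + 295*(-357) = 124 - 105315 = -105191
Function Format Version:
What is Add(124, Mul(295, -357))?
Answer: -105191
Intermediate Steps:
Add(124, Mul(295, -357)) = Add(124, -105315) = -105191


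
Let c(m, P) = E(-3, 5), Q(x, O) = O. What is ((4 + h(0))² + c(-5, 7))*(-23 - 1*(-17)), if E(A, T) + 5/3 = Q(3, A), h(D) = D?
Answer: -68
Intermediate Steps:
E(A, T) = -5/3 + A
c(m, P) = -14/3 (c(m, P) = -5/3 - 3 = -14/3)
((4 + h(0))² + c(-5, 7))*(-23 - 1*(-17)) = ((4 + 0)² - 14/3)*(-23 - 1*(-17)) = (4² - 14/3)*(-23 + 17) = (16 - 14/3)*(-6) = (34/3)*(-6) = -68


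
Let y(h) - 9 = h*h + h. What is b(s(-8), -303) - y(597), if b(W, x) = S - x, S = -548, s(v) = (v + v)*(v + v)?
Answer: -357260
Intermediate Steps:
s(v) = 4*v² (s(v) = (2*v)*(2*v) = 4*v²)
y(h) = 9 + h + h² (y(h) = 9 + (h*h + h) = 9 + (h² + h) = 9 + (h + h²) = 9 + h + h²)
b(W, x) = -548 - x
b(s(-8), -303) - y(597) = (-548 - 1*(-303)) - (9 + 597 + 597²) = (-548 + 303) - (9 + 597 + 356409) = -245 - 1*357015 = -245 - 357015 = -357260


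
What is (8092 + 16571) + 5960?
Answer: 30623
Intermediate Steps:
(8092 + 16571) + 5960 = 24663 + 5960 = 30623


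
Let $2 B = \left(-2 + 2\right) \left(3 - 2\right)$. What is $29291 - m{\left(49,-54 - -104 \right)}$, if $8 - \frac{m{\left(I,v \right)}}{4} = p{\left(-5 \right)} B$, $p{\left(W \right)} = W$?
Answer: $29259$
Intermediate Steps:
$B = 0$ ($B = \frac{\left(-2 + 2\right) \left(3 - 2\right)}{2} = \frac{0 \cdot 1}{2} = \frac{1}{2} \cdot 0 = 0$)
$m{\left(I,v \right)} = 32$ ($m{\left(I,v \right)} = 32 - 4 \left(\left(-5\right) 0\right) = 32 - 0 = 32 + 0 = 32$)
$29291 - m{\left(49,-54 - -104 \right)} = 29291 - 32 = 29259$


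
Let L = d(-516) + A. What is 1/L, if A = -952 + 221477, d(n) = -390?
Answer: 1/220135 ≈ 4.5427e-6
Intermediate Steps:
A = 220525
L = 220135 (L = -390 + 220525 = 220135)
1/L = 1/220135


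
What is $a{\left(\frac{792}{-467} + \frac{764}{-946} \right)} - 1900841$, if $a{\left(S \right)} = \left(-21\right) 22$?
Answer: $-1901303$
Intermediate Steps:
$a{\left(S \right)} = -462$
$a{\left(\frac{792}{-467} + \frac{764}{-946} \right)} - 1900841 = -462 - 1900841 = -1901303$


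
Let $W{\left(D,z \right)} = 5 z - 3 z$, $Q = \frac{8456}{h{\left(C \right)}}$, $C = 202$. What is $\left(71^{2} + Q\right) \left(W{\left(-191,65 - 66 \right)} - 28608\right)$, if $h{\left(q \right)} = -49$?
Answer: $- \frac{975000190}{7} \approx -1.3929 \cdot 10^{8}$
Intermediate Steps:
$Q = - \frac{1208}{7}$ ($Q = \frac{8456}{-49} = 8456 \left(- \frac{1}{49}\right) = - \frac{1208}{7} \approx -172.57$)
$W{\left(D,z \right)} = 2 z$
$\left(71^{2} + Q\right) \left(W{\left(-191,65 - 66 \right)} - 28608\right) = \left(71^{2} - \frac{1208}{7}\right) \left(2 \left(65 - 66\right) - 28608\right) = \left(5041 - \frac{1208}{7}\right) \left(2 \left(-1\right) - 28608\right) = \frac{34079 \left(-2 - 28608\right)}{7} = \frac{34079}{7} \left(-28610\right) = - \frac{975000190}{7}$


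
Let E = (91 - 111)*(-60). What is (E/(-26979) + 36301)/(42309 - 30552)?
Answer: 326454493/105730701 ≈ 3.0876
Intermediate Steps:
E = 1200 (E = -20*(-60) = 1200)
(E/(-26979) + 36301)/(42309 - 30552) = (1200/(-26979) + 36301)/(42309 - 30552) = (1200*(-1/26979) + 36301)/11757 = (-400/8993 + 36301)*(1/11757) = (326454493/8993)*(1/11757) = 326454493/105730701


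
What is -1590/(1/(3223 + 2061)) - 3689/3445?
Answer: -28943377889/3445 ≈ -8.4016e+6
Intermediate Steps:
-1590/(1/(3223 + 2061)) - 3689/3445 = -1590/(1/5284) - 3689*1/3445 = -1590/1/5284 - 3689/3445 = -1590*5284 - 3689/3445 = -8401560 - 3689/3445 = -28943377889/3445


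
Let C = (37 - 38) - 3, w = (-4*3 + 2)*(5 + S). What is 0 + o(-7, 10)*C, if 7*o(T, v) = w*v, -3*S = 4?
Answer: 4400/21 ≈ 209.52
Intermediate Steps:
S = -4/3 (S = -⅓*4 = -4/3 ≈ -1.3333)
w = -110/3 (w = (-4*3 + 2)*(5 - 4/3) = (-12 + 2)*(11/3) = -10*11/3 = -110/3 ≈ -36.667)
o(T, v) = -110*v/21 (o(T, v) = (-110*v/3)/7 = -110*v/21)
C = -4 (C = -1 - 3 = -4)
0 + o(-7, 10)*C = 0 - 110/21*10*(-4) = 0 - 1100/21*(-4) = 0 + 4400/21 = 4400/21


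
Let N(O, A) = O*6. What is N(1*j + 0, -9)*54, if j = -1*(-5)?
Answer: 1620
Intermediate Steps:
j = 5
N(O, A) = 6*O
N(1*j + 0, -9)*54 = (6*(1*5 + 0))*54 = (6*(5 + 0))*54 = (6*5)*54 = 30*54 = 1620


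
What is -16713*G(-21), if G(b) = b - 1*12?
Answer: 551529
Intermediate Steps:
G(b) = -12 + b (G(b) = b - 12 = -12 + b)
-16713*G(-21) = -16713*(-12 - 21) = -16713*(-33) = 551529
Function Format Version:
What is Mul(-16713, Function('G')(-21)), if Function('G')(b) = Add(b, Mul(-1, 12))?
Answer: 551529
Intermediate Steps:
Function('G')(b) = Add(-12, b) (Function('G')(b) = Add(b, -12) = Add(-12, b))
Mul(-16713, Function('G')(-21)) = Mul(-16713, Add(-12, -21)) = Mul(-16713, -33) = 551529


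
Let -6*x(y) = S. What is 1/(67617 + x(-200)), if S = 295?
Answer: 6/405407 ≈ 1.4800e-5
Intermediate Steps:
x(y) = -295/6 (x(y) = -⅙*295 = -295/6)
1/(67617 + x(-200)) = 1/(67617 - 295/6) = 1/(405407/6) = 6/405407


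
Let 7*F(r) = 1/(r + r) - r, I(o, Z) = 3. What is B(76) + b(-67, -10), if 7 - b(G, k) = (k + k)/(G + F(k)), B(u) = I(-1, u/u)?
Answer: 89010/9181 ≈ 9.6950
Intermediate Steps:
F(r) = -r/7 + 1/(14*r) (F(r) = (1/(r + r) - r)/7 = (1/(2*r) - r)/7 = -r/7 + 1/(14*r))
B(u) = 3
b(G, k) = 7 - 2*k/(G - k/7 + 1/(14*k)) (b(G, k) = 7 - (k + k)/(G + (-k/7 + 1/(14*k))) = 7 - 2*k/(G - k/7 + 1/(14*k)))
B(76) + b(-67, -10) = 3 + 7*(-1 + 6*(-10)² - 14*(-67)*(-10))/(-1 + 2*(-10)² - 14*(-67)*(-10)) = 3 + 7*(-1 + 6*100 - 9380)/(-1 + 2*100 - 9380) = 3 + 7*(-1 + 600 - 9380)/(-1 + 200 - 9380) = 3 + 7*(-8781)/(-9181) = 3 + 7*(-1/9181)*(-8781) = 3 + 61467/9181 = 89010/9181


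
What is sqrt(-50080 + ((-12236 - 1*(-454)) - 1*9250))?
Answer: 2*I*sqrt(17778) ≈ 266.67*I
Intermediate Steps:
sqrt(-50080 + ((-12236 - 1*(-454)) - 1*9250)) = sqrt(-50080 + ((-12236 + 454) - 9250)) = sqrt(-50080 + (-11782 - 9250)) = sqrt(-50080 - 21032) = sqrt(-71112) = 2*I*sqrt(17778)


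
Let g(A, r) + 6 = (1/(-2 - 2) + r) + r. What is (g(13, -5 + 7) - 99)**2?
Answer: 164025/16 ≈ 10252.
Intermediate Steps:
g(A, r) = -25/4 + 2*r (g(A, r) = -6 + ((1/(-2 - 2) + r) + r) = -6 + ((1/(-4) + r) + r) = -6 + ((-1/4 + r) + r) = -6 + (-1/4 + 2*r) = -25/4 + 2*r)
(g(13, -5 + 7) - 99)**2 = ((-25/4 + 2*(-5 + 7)) - 99)**2 = ((-25/4 + 2*2) - 99)**2 = ((-25/4 + 4) - 99)**2 = (-9/4 - 99)**2 = (-405/4)**2 = 164025/16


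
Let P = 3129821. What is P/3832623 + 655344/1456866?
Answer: 43650717829/34466778639 ≈ 1.2665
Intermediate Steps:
P/3832623 + 655344/1456866 = 3129821/3832623 + 655344/1456866 = 3129821*(1/3832623) + 655344*(1/1456866) = 3129821/3832623 + 12136/26979 = 43650717829/34466778639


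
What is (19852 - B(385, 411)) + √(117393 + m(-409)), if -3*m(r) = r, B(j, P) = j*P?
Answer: -138383 + 2*√264441/3 ≈ -1.3804e+5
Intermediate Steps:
B(j, P) = P*j
m(r) = -r/3
(19852 - B(385, 411)) + √(117393 + m(-409)) = (19852 - 411*385) + √(117393 - ⅓*(-409)) = (19852 - 1*158235) + √(117393 + 409/3) = (19852 - 158235) + √(352588/3) = -138383 + 2*√264441/3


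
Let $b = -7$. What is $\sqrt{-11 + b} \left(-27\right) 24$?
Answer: $- 1944 i \sqrt{2} \approx - 2749.2 i$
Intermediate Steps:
$\sqrt{-11 + b} \left(-27\right) 24 = \sqrt{-11 - 7} \left(-27\right) 24 = \sqrt{-18} \left(-27\right) 24 = 3 i \sqrt{2} \left(-27\right) 24 = - 81 i \sqrt{2} \cdot 24 = - 1944 i \sqrt{2}$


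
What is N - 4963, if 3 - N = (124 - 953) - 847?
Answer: -3284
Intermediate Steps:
N = 1679 (N = 3 - ((124 - 953) - 847) = 3 - (-829 - 847) = 3 - 1*(-1676) = 3 + 1676 = 1679)
N - 4963 = 1679 - 4963 = -3284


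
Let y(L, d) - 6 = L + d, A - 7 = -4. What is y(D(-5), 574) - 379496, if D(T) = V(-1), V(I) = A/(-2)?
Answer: -757835/2 ≈ -3.7892e+5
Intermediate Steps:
A = 3 (A = 7 - 4 = 3)
V(I) = -3/2 (V(I) = 3/(-2) = 3*(-½) = -3/2)
D(T) = -3/2
y(L, d) = 6 + L + d (y(L, d) = 6 + (L + d) = 6 + L + d)
y(D(-5), 574) - 379496 = (6 - 3/2 + 574) - 379496 = 1157/2 - 379496 = -757835/2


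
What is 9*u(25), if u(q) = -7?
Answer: -63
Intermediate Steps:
9*u(25) = 9*(-7) = -63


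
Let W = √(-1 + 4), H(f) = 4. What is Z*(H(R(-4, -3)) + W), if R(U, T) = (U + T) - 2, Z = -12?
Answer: -48 - 12*√3 ≈ -68.785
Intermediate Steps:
R(U, T) = -2 + T + U (R(U, T) = (T + U) - 2 = -2 + T + U)
W = √3 ≈ 1.7320
Z*(H(R(-4, -3)) + W) = -12*(4 + √3) = -48 - 12*√3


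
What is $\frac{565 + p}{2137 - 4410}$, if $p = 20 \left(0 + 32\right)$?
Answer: $- \frac{1205}{2273} \approx -0.53014$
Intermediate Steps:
$p = 640$ ($p = 20 \cdot 32 = 640$)
$\frac{565 + p}{2137 - 4410} = \frac{565 + 640}{2137 - 4410} = \frac{1205}{-2273} = 1205 \left(- \frac{1}{2273}\right) = - \frac{1205}{2273}$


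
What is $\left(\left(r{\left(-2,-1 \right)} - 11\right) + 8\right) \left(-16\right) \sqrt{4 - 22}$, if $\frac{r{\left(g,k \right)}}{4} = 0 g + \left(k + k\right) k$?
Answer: $- 240 i \sqrt{2} \approx - 339.41 i$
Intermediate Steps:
$r{\left(g,k \right)} = 8 k^{2}$ ($r{\left(g,k \right)} = 4 \left(0 g + \left(k + k\right) k\right) = 4 \left(0 + 2 k k\right) = 4 \left(0 + 2 k^{2}\right) = 4 \cdot 2 k^{2} = 8 k^{2}$)
$\left(\left(r{\left(-2,-1 \right)} - 11\right) + 8\right) \left(-16\right) \sqrt{4 - 22} = \left(\left(8 \left(-1\right)^{2} - 11\right) + 8\right) \left(-16\right) \sqrt{4 - 22} = \left(\left(8 \cdot 1 - 11\right) + 8\right) \left(-16\right) \sqrt{-18} = \left(\left(8 - 11\right) + 8\right) \left(-16\right) 3 i \sqrt{2} = \left(-3 + 8\right) \left(-16\right) 3 i \sqrt{2} = 5 \left(-16\right) 3 i \sqrt{2} = - 80 \cdot 3 i \sqrt{2} = - 240 i \sqrt{2}$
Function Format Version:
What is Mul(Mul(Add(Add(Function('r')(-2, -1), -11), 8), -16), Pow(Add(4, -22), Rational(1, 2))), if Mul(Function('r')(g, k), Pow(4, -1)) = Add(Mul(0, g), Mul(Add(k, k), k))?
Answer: Mul(-240, I, Pow(2, Rational(1, 2))) ≈ Mul(-339.41, I)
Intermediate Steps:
Function('r')(g, k) = Mul(8, Pow(k, 2)) (Function('r')(g, k) = Mul(4, Add(Mul(0, g), Mul(Add(k, k), k))) = Mul(4, Add(0, Mul(Mul(2, k), k))) = Mul(4, Add(0, Mul(2, Pow(k, 2)))) = Mul(4, Mul(2, Pow(k, 2))) = Mul(8, Pow(k, 2)))
Mul(Mul(Add(Add(Function('r')(-2, -1), -11), 8), -16), Pow(Add(4, -22), Rational(1, 2))) = Mul(Mul(Add(Add(Mul(8, Pow(-1, 2)), -11), 8), -16), Pow(Add(4, -22), Rational(1, 2))) = Mul(Mul(Add(Add(Mul(8, 1), -11), 8), -16), Pow(-18, Rational(1, 2))) = Mul(Mul(Add(Add(8, -11), 8), -16), Mul(3, I, Pow(2, Rational(1, 2)))) = Mul(Mul(Add(-3, 8), -16), Mul(3, I, Pow(2, Rational(1, 2)))) = Mul(Mul(5, -16), Mul(3, I, Pow(2, Rational(1, 2)))) = Mul(-80, Mul(3, I, Pow(2, Rational(1, 2)))) = Mul(-240, I, Pow(2, Rational(1, 2)))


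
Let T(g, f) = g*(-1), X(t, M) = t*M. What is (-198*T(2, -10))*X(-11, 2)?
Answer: -8712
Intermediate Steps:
X(t, M) = M*t
T(g, f) = -g
(-198*T(2, -10))*X(-11, 2) = (-(-198)*2)*(2*(-11)) = -198*(-2)*(-22) = 396*(-22) = -8712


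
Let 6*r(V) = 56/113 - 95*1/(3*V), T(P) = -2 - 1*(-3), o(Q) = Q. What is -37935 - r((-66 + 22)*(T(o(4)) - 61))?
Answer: -40740455677/1073952 ≈ -37935.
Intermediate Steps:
T(P) = 1 (T(P) = -2 + 3 = 1)
r(V) = 28/339 - 95/(18*V) (r(V) = (56/113 - 95*1/(3*V))/6 = (56*(1/113) - 95/(3*V))/6 = (56/113 - 95/(3*V))/6 = 28/339 - 95/(18*V))
-37935 - r((-66 + 22)*(T(o(4)) - 61)) = -37935 - (-10735 + 168*((-66 + 22)*(1 - 61)))/(2034*((-66 + 22)*(1 - 61))) = -37935 - (-10735 + 168*(-44*(-60)))/(2034*((-44*(-60)))) = -37935 - (-10735 + 168*2640)/(2034*2640) = -37935 - (-10735 + 443520)/(2034*2640) = -37935 - 432785/(2034*2640) = -37935 - 1*86557/1073952 = -37935 - 86557/1073952 = -40740455677/1073952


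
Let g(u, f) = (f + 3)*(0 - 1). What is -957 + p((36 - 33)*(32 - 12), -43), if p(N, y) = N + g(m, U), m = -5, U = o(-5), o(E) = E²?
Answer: -925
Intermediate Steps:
U = 25 (U = (-5)² = 25)
g(u, f) = -3 - f (g(u, f) = (3 + f)*(-1) = -3 - f)
p(N, y) = -28 + N (p(N, y) = N + (-3 - 1*25) = N + (-3 - 25) = N - 28 = -28 + N)
-957 + p((36 - 33)*(32 - 12), -43) = -957 + (-28 + (36 - 33)*(32 - 12)) = -957 + (-28 + 3*20) = -957 + (-28 + 60) = -957 + 32 = -925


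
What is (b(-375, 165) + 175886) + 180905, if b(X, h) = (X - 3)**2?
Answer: 499675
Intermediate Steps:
b(X, h) = (-3 + X)**2
(b(-375, 165) + 175886) + 180905 = ((-3 - 375)**2 + 175886) + 180905 = ((-378)**2 + 175886) + 180905 = (142884 + 175886) + 180905 = 318770 + 180905 = 499675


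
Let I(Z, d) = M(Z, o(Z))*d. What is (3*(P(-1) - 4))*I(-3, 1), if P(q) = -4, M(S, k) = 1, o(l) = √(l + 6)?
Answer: -24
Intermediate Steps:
o(l) = √(6 + l)
I(Z, d) = d (I(Z, d) = 1*d = d)
(3*(P(-1) - 4))*I(-3, 1) = (3*(-4 - 4))*1 = (3*(-8))*1 = -24*1 = -24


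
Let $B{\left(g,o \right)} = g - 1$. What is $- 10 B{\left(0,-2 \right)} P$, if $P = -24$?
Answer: $-240$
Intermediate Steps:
$B{\left(g,o \right)} = -1 + g$
$- 10 B{\left(0,-2 \right)} P = - 10 \left(-1 + 0\right) \left(-24\right) = \left(-10\right) \left(-1\right) \left(-24\right) = 10 \left(-24\right) = -240$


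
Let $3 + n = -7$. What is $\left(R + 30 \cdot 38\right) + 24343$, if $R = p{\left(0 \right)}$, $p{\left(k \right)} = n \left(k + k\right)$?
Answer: $25483$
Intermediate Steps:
$n = -10$ ($n = -3 - 7 = -10$)
$p{\left(k \right)} = - 20 k$ ($p{\left(k \right)} = - 10 \left(k + k\right) = - 10 \cdot 2 k = - 20 k$)
$R = 0$ ($R = \left(-20\right) 0 = 0$)
$\left(R + 30 \cdot 38\right) + 24343 = \left(0 + 30 \cdot 38\right) + 24343 = \left(0 + 1140\right) + 24343 = 1140 + 24343 = 25483$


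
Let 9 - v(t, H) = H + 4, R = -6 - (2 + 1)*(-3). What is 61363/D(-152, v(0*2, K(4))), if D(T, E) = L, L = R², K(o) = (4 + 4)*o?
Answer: 61363/9 ≈ 6818.1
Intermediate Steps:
R = 3 (R = -6 - 3*(-3) = -6 - 1*(-9) = -6 + 9 = 3)
K(o) = 8*o
v(t, H) = 5 - H (v(t, H) = 9 - (H + 4) = 9 - (4 + H) = 9 + (-4 - H) = 5 - H)
L = 9 (L = 3² = 9)
D(T, E) = 9
61363/D(-152, v(0*2, K(4))) = 61363/9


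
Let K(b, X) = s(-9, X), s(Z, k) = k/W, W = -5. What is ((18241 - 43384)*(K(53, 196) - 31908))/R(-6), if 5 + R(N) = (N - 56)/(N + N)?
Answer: 24097453488/5 ≈ 4.8195e+9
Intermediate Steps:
s(Z, k) = -k/5 (s(Z, k) = k/(-5) = k*(-1/5) = -k/5)
K(b, X) = -X/5
R(N) = -5 + (-56 + N)/(2*N) (R(N) = -5 + (N - 56)/(N + N) = -5 + (-56 + N)/((2*N)) = -5 + (-56 + N)*(1/(2*N)) = -5 + (-56 + N)/(2*N))
((18241 - 43384)*(K(53, 196) - 31908))/R(-6) = ((18241 - 43384)*(-1/5*196 - 31908))/(-9/2 - 28/(-6)) = (-25143*(-196/5 - 31908))/(-9/2 - 28*(-1/6)) = (-25143*(-159736/5))/(-9/2 + 14/3) = 4016242248/(5*(1/6)) = (4016242248/5)*6 = 24097453488/5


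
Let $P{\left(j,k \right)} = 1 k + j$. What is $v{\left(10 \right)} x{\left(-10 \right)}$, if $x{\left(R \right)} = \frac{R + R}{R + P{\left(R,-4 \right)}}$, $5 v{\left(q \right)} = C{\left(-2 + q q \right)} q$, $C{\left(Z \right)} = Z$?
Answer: $\frac{490}{3} \approx 163.33$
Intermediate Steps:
$P{\left(j,k \right)} = j + k$ ($P{\left(j,k \right)} = k + j = j + k$)
$v{\left(q \right)} = \frac{q \left(-2 + q^{2}\right)}{5}$ ($v{\left(q \right)} = \frac{\left(-2 + q q\right) q}{5} = \frac{\left(-2 + q^{2}\right) q}{5} = \frac{q \left(-2 + q^{2}\right)}{5}$)
$x{\left(R \right)} = \frac{2 R}{-4 + 2 R}$ ($x{\left(R \right)} = \frac{R + R}{R + \left(R - 4\right)} = \frac{2 R}{R + \left(-4 + R\right)} = \frac{2 R}{-4 + 2 R}$)
$v{\left(10 \right)} x{\left(-10 \right)} = \frac{1}{5} \cdot 10 \left(-2 + 10^{2}\right) \left(- \frac{10}{-2 - 10}\right) = \frac{1}{5} \cdot 10 \left(-2 + 100\right) \left(- \frac{10}{-12}\right) = \frac{1}{5} \cdot 10 \cdot 98 \left(\left(-10\right) \left(- \frac{1}{12}\right)\right) = 196 \cdot \frac{5}{6} = \frac{490}{3}$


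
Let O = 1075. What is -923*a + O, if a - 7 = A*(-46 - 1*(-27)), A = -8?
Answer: -145682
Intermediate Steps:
a = 159 (a = 7 - 8*(-46 - 1*(-27)) = 7 - 8*(-46 + 27) = 7 - 8*(-19) = 7 + 152 = 159)
-923*a + O = -923*159 + 1075 = -146757 + 1075 = -145682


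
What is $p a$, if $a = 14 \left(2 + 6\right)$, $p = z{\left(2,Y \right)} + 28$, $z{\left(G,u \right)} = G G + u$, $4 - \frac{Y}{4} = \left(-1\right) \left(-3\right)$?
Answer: $4032$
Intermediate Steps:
$Y = 4$ ($Y = 16 - 4 \left(\left(-1\right) \left(-3\right)\right) = 16 - 12 = 4$)
$z{\left(G,u \right)} = u + G^{2}$ ($z{\left(G,u \right)} = G^{2} + u = u + G^{2}$)
$p = 36$ ($p = \left(4 + 2^{2}\right) + 28 = \left(4 + 4\right) + 28 = 8 + 28 = 36$)
$a = 112$ ($a = 14 \cdot 8 = 112$)
$p a = 36 \cdot 112 = 4032$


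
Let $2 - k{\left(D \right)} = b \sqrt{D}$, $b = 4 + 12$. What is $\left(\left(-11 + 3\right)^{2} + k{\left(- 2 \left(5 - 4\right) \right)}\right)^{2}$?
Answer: $3844 - 2112 i \sqrt{2} \approx 3844.0 - 2986.8 i$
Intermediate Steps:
$b = 16$
$k{\left(D \right)} = 2 - 16 \sqrt{D}$
$\left(\left(-11 + 3\right)^{2} + k{\left(- 2 \left(5 - 4\right) \right)}\right)^{2} = \left(\left(-11 + 3\right)^{2} + \left(2 - 16 \sqrt{- 2 \left(5 - 4\right)}\right)\right)^{2} = \left(\left(-8\right)^{2} + \left(2 - 16 \sqrt{\left(-2\right) 1}\right)\right)^{2} = \left(64 + \left(2 - 16 \sqrt{-2}\right)\right)^{2} = \left(64 + \left(2 - 16 i \sqrt{2}\right)\right)^{2} = \left(66 - 16 i \sqrt{2}\right)^{2}$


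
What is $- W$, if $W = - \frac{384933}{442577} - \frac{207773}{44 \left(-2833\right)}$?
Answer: $- \frac{43972882705}{55168108204} \approx -0.79707$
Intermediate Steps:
$W = \frac{43972882705}{55168108204}$ ($W = \left(-384933\right) \frac{1}{442577} - \frac{207773}{-124652} = - \frac{384933}{442577} - - \frac{207773}{124652} = - \frac{384933}{442577} + \frac{207773}{124652} = \frac{43972882705}{55168108204} \approx 0.79707$)
$- W = \left(-1\right) \frac{43972882705}{55168108204} = - \frac{43972882705}{55168108204}$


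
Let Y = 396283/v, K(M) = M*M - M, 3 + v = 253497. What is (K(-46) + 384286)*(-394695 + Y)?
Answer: -6444176141571176/42249 ≈ -1.5253e+11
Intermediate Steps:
v = 253494 (v = -3 + 253497 = 253494)
K(M) = M**2 - M
Y = 396283/253494 ≈ 1.5633
(K(-46) + 384286)*(-394695 + Y) = (-46*(-1 - 46) + 384286)*(-394695 + 396283/253494) = (-46*(-47) + 384286)*(-100052418047/253494) = (2162 + 384286)*(-100052418047/253494) = 386448*(-100052418047/253494) = -6444176141571176/42249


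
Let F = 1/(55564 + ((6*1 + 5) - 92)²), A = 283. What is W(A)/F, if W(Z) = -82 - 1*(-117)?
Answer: 2174375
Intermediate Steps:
F = 1/62125 (F = 1/(55564 + ((6 + 5) - 92)²) = 1/(55564 + (11 - 92)²) = 1/(55564 + (-81)²) = 1/(55564 + 6561) = 1/62125 ≈ 1.6097e-5)
W(Z) = 35 (W(Z) = -82 + 117 = 35)
W(A)/F = 35/(1/62125) = 35*62125 = 2174375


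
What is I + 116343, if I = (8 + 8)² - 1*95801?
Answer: 20798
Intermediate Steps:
I = -95545 (I = 16² - 95801 = 256 - 95801 = -95545)
I + 116343 = -95545 + 116343 = 20798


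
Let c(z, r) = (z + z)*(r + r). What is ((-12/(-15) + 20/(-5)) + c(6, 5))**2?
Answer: 341056/25 ≈ 13642.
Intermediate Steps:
c(z, r) = 4*r*z (c(z, r) = (2*z)*(2*r) = 4*r*z)
((-12/(-15) + 20/(-5)) + c(6, 5))**2 = ((-12/(-15) + 20/(-5)) + 4*5*6)**2 = ((-12*(-1/15) + 20*(-1/5)) + 120)**2 = ((4/5 - 4) + 120)**2 = (-16/5 + 120)**2 = (584/5)**2 = 341056/25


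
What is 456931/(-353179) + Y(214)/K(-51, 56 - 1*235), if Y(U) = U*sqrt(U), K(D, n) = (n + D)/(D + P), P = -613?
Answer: -456931/353179 + 71048*sqrt(214)/115 ≈ 9036.5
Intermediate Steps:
K(D, n) = (D + n)/(-613 + D) (K(D, n) = (n + D)/(D - 613) = (D + n)/(-613 + D))
Y(U) = U**(3/2)
456931/(-353179) + Y(214)/K(-51, 56 - 1*235) = 456931/(-353179) + 214**(3/2)/(((-51 + (56 - 1*235))/(-613 - 51))) = 456931*(-1/353179) + (214*sqrt(214))/(((-51 + (56 - 235))/(-664))) = -456931/353179 + (214*sqrt(214))/((-(-51 - 179)/664)) = -456931/353179 + (214*sqrt(214))/((-1/664*(-230))) = -456931/353179 + (214*sqrt(214))/(115/332) = -456931/353179 + (214*sqrt(214))*(332/115) = -456931/353179 + 71048*sqrt(214)/115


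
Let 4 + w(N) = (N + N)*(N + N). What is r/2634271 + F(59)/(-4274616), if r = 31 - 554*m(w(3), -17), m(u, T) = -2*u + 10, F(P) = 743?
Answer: 126054661999/11260496964936 ≈ 0.011194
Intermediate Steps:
w(N) = -4 + 4*N² (w(N) = -4 + (N + N)*(N + N) = -4 + (2*N)*(2*N) = -4 + 4*N²)
m(u, T) = 10 - 2*u
r = 29947 (r = 31 - 554*(10 - 2*(-4 + 4*3²)) = 31 - 554*(10 - 2*(-4 + 4*9)) = 31 - 554*(10 - 2*(-4 + 36)) = 31 - 554*(10 - 2*32) = 31 - 554*(10 - 64) = 31 - 554*(-54) = 31 + 29916 = 29947)
r/2634271 + F(59)/(-4274616) = 29947/2634271 + 743/(-4274616) = 29947*(1/2634271) + 743*(-1/4274616) = 29947/2634271 - 743/4274616 = 126054661999/11260496964936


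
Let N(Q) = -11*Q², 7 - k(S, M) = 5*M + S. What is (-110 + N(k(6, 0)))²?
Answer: 14641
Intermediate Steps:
k(S, M) = 7 - S - 5*M (k(S, M) = 7 - (5*M + S) = 7 - (S + 5*M) = 7 + (-S - 5*M) = 7 - S - 5*M)
(-110 + N(k(6, 0)))² = (-110 - 11*(7 - 1*6 - 5*0)²)² = (-110 - 11*(7 - 6 + 0)²)² = (-110 - 11*1²)² = (-110 - 11*1)² = (-110 - 11)² = (-121)² = 14641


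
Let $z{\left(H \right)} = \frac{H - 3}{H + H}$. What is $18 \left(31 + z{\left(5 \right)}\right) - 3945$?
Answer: $- \frac{16917}{5} \approx -3383.4$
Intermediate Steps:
$z{\left(H \right)} = \frac{-3 + H}{2 H}$
$18 \left(31 + z{\left(5 \right)}\right) - 3945 = 18 \left(31 + \frac{-3 + 5}{2 \cdot 5}\right) - 3945 = 18 \left(31 + \frac{1}{2} \cdot \frac{1}{5} \cdot 2\right) - 3945 = 18 \left(31 + \frac{1}{5}\right) - 3945 = 18 \cdot \frac{156}{5} - 3945 = \frac{2808}{5} - 3945 = - \frac{16917}{5}$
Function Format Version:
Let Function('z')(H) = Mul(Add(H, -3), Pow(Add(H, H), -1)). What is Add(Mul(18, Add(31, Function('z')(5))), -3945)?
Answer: Rational(-16917, 5) ≈ -3383.4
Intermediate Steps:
Function('z')(H) = Mul(Rational(1, 2), Pow(H, -1), Add(-3, H)) (Function('z')(H) = Mul(Add(-3, H), Pow(Mul(2, H), -1)) = Mul(Add(-3, H), Mul(Rational(1, 2), Pow(H, -1))) = Mul(Rational(1, 2), Pow(H, -1), Add(-3, H)))
Add(Mul(18, Add(31, Function('z')(5))), -3945) = Add(Mul(18, Add(31, Mul(Rational(1, 2), Pow(5, -1), Add(-3, 5)))), -3945) = Add(Mul(18, Add(31, Mul(Rational(1, 2), Rational(1, 5), 2))), -3945) = Add(Mul(18, Add(31, Rational(1, 5))), -3945) = Add(Mul(18, Rational(156, 5)), -3945) = Add(Rational(2808, 5), -3945) = Rational(-16917, 5)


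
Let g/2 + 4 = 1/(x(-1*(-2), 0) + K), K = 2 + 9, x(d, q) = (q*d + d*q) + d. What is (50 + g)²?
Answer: 300304/169 ≈ 1776.9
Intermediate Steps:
x(d, q) = d + 2*d*q (x(d, q) = (d*q + d*q) + d = 2*d*q + d = d + 2*d*q)
K = 11
g = -102/13 (g = -8 + 2/((-1*(-2))*(1 + 2*0) + 11) = -8 + 2/(2*(1 + 0) + 11) = -8 + 2/(2*1 + 11) = -8 + 2/(2 + 11) = -8 + 2/13 = -102/13 ≈ -7.8462)
(50 + g)² = (50 - 102/13)² = (548/13)² = 300304/169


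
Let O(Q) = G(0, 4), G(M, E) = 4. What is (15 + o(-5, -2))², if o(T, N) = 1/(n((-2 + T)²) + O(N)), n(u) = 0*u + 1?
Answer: 5776/25 ≈ 231.04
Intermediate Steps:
O(Q) = 4
n(u) = 1 (n(u) = 0 + 1 = 1)
o(T, N) = ⅕ (o(T, N) = 1/(1 + 4) = 1/5 = ⅕)
(15 + o(-5, -2))² = (15 + ⅕)² = (76/5)² = 5776/25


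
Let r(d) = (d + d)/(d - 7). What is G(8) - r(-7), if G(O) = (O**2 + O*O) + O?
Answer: 135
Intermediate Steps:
r(d) = 2*d/(-7 + d) (r(d) = (2*d)/(-7 + d) = 2*d/(-7 + d))
G(O) = O + 2*O**2 (G(O) = (O**2 + O**2) + O = 2*O**2 + O = O + 2*O**2)
G(8) - r(-7) = 8*(1 + 2*8) - 2*(-7)/(-7 - 7) = 8*(1 + 16) - 2*(-7)/(-14) = 8*17 - 2*(-7)*(-1)/14 = 136 - 1*1 = 136 - 1 = 135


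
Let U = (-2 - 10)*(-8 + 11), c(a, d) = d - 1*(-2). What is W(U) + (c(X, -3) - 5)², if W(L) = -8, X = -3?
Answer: 28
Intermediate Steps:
c(a, d) = 2 + d (c(a, d) = d + 2 = 2 + d)
U = -36 (U = -12*3 = -36)
W(U) + (c(X, -3) - 5)² = -8 + ((2 - 3) - 5)² = -8 + (-1 - 5)² = -8 + (-6)² = -8 + 36 = 28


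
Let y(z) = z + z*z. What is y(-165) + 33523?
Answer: 60583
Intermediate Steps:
y(z) = z + z**2
y(-165) + 33523 = -165*(1 - 165) + 33523 = -165*(-164) + 33523 = 27060 + 33523 = 60583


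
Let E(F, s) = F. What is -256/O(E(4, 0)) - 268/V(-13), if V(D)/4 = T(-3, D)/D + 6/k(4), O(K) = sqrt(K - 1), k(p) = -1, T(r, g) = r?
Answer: 871/75 - 256*sqrt(3)/3 ≈ -136.19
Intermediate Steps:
O(K) = sqrt(-1 + K)
V(D) = -24 - 12/D (V(D) = 4*(-3/D + 6/(-1)) = 4*(-3/D + 6*(-1)) = 4*(-3/D - 6) = 4*(-6 - 3/D) = -24 - 12/D)
-256/O(E(4, 0)) - 268/V(-13) = -256/sqrt(-1 + 4) - 268/(-24 - 12/(-13)) = -256*sqrt(3)/3 - 268/(-24 - 12*(-1/13)) = -256*sqrt(3)/3 - 268/(-24 + 12/13) = -256*sqrt(3)/3 - 268/(-300/13) = -256*sqrt(3)/3 - 268*(-13/300) = -256*sqrt(3)/3 + 871/75 = 871/75 - 256*sqrt(3)/3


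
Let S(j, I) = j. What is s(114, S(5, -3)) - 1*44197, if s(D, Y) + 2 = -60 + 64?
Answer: -44195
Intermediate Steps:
s(D, Y) = 2 (s(D, Y) = -2 + (-60 + 64) = -2 + 4 = 2)
s(114, S(5, -3)) - 1*44197 = 2 - 1*44197 = 2 - 44197 = -44195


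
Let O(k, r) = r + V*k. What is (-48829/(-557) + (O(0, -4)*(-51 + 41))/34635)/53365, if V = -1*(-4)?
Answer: 338242939/205900260735 ≈ 0.0016428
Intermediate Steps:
V = 4
O(k, r) = r + 4*k
(-48829/(-557) + (O(0, -4)*(-51 + 41))/34635)/53365 = (-48829/(-557) + ((-4 + 4*0)*(-51 + 41))/34635)/53365 = (-48829*(-1/557) + ((-4 + 0)*(-10))*(1/34635))*(1/53365) = (48829/557 - 4*(-10)*(1/34635))*(1/53365) = (48829/557 + 40*(1/34635))*(1/53365) = (48829/557 + 8/6927)*(1/53365) = (338242939/3858339)*(1/53365) = 338242939/205900260735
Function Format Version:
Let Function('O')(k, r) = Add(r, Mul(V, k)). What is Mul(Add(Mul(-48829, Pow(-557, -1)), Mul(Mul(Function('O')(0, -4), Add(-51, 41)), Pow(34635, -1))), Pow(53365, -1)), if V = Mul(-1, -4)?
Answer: Rational(338242939, 205900260735) ≈ 0.0016428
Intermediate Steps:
V = 4
Function('O')(k, r) = Add(r, Mul(4, k))
Mul(Add(Mul(-48829, Pow(-557, -1)), Mul(Mul(Function('O')(0, -4), Add(-51, 41)), Pow(34635, -1))), Pow(53365, -1)) = Mul(Add(Mul(-48829, Pow(-557, -1)), Mul(Mul(Add(-4, Mul(4, 0)), Add(-51, 41)), Pow(34635, -1))), Pow(53365, -1)) = Mul(Add(Mul(-48829, Rational(-1, 557)), Mul(Mul(Add(-4, 0), -10), Rational(1, 34635))), Rational(1, 53365)) = Mul(Add(Rational(48829, 557), Mul(Mul(-4, -10), Rational(1, 34635))), Rational(1, 53365)) = Mul(Add(Rational(48829, 557), Mul(40, Rational(1, 34635))), Rational(1, 53365)) = Mul(Add(Rational(48829, 557), Rational(8, 6927)), Rational(1, 53365)) = Mul(Rational(338242939, 3858339), Rational(1, 53365)) = Rational(338242939, 205900260735)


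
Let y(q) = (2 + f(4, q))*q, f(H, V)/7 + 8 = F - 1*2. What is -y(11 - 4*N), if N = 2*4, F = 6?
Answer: -546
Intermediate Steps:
N = 8
f(H, V) = -28 (f(H, V) = -56 + 7*(6 - 1*2) = -56 + 7*(6 - 2) = -56 + 7*4 = -56 + 28 = -28)
y(q) = -26*q (y(q) = (2 - 28)*q = -26*q)
-y(11 - 4*N) = -(-26)*(11 - 4*8) = -(-26)*(11 - 32) = -(-26)*(-21) = -1*546 = -546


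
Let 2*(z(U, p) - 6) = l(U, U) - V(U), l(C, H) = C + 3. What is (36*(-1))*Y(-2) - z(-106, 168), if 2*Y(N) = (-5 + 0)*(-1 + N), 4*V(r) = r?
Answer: -951/4 ≈ -237.75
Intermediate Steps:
V(r) = r/4
l(C, H) = 3 + C
Y(N) = 5/2 - 5*N/2 (Y(N) = ((-5 + 0)*(-1 + N))/2 = (-5*(-1 + N))/2 = (5 - 5*N)/2 = 5/2 - 5*N/2)
z(U, p) = 15/2 + 3*U/8 (z(U, p) = 6 + ((3 + U) - U/4)/2 = 6 + (3 + 3*U/4)/2 = 6 + (3/2 + 3*U/8) = 15/2 + 3*U/8)
(36*(-1))*Y(-2) - z(-106, 168) = (36*(-1))*(5/2 - 5/2*(-2)) - (15/2 + (3/8)*(-106)) = -36*(5/2 + 5) - (15/2 - 159/4) = -36*15/2 - 1*(-129/4) = -270 + 129/4 = -951/4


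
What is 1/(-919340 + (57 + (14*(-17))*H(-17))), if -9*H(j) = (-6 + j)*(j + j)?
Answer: -9/8087431 ≈ -1.1128e-6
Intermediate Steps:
H(j) = -2*j*(-6 + j)/9 (H(j) = -(-6 + j)*(j + j)/9 = -(-6 + j)*2*j/9 = -2*j*(-6 + j)/9)
1/(-919340 + (57 + (14*(-17))*H(-17))) = 1/(-919340 + (57 + (14*(-17))*((2/9)*(-17)*(6 - 1*(-17))))) = 1/(-919340 + (57 - 476*(-17)*(6 + 17)/9)) = 1/(-919340 + (57 - 476*(-17)*23/9)) = 1/(-919340 + (57 - 238*(-782/9))) = 1/(-919340 + (57 + 186116/9)) = 1/(-919340 + 186629/9) = 1/(-8087431/9) = -9/8087431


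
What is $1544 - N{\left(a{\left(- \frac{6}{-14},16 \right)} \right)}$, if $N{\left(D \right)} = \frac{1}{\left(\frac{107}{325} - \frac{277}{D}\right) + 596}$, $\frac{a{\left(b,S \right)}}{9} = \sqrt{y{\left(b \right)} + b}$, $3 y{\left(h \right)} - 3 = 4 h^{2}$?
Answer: $\frac{384585369273735202}{249084059349233} - \frac{1843261875 \sqrt{82}}{249084059349233} \approx 1544.0$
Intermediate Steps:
$y{\left(h \right)} = 1 + \frac{4 h^{2}}{3}$
$a{\left(b,S \right)} = 9 \sqrt{1 + b + \frac{4 b^{2}}{3}}$ ($a{\left(b,S \right)} = 9 \sqrt{\left(1 + \frac{4 b^{2}}{3}\right) + b} = 9 \sqrt{1 + b + \frac{4 b^{2}}{3}}$)
$N{\left(D \right)} = \frac{1}{\frac{193807}{325} - \frac{277}{D}}$ ($N{\left(D \right)} = \frac{1}{\left(107 \cdot \frac{1}{325} - \frac{277}{D}\right) + 596} = \frac{1}{\left(\frac{107}{325} - \frac{277}{D}\right) + 596} = \frac{1}{\frac{193807}{325} - \frac{277}{D}}$)
$1544 - N{\left(a{\left(- \frac{6}{-14},16 \right)} \right)} = 1544 - \frac{325 \cdot 3 \sqrt{9 + 9 \left(- \frac{6}{-14}\right) + 12 \left(- \frac{6}{-14}\right)^{2}}}{-90025 + 193807 \cdot 3 \sqrt{9 + 9 \left(- \frac{6}{-14}\right) + 12 \left(- \frac{6}{-14}\right)^{2}}} = 1544 - \frac{325 \cdot 3 \sqrt{9 + 9 \left(\left(-6\right) \left(- \frac{1}{14}\right)\right) + 12 \left(\left(-6\right) \left(- \frac{1}{14}\right)\right)^{2}}}{-90025 + 193807 \cdot 3 \sqrt{9 + 9 \left(\left(-6\right) \left(- \frac{1}{14}\right)\right) + 12 \left(\left(-6\right) \left(- \frac{1}{14}\right)\right)^{2}}} = 1544 - \frac{325 \cdot 3 \sqrt{9 + 9 \cdot \frac{3}{7} + 12 \left(\frac{3}{7}\right)^{2}}}{-90025 + 193807 \cdot 3 \sqrt{9 + 9 \cdot \frac{3}{7} + 12 \left(\frac{3}{7}\right)^{2}}} = 1544 - \frac{325 \cdot 3 \sqrt{9 + \frac{27}{7} + 12 \cdot \frac{9}{49}}}{-90025 + 193807 \cdot 3 \sqrt{9 + \frac{27}{7} + 12 \cdot \frac{9}{49}}} = 1544 - \frac{325 \cdot 3 \sqrt{9 + \frac{27}{7} + \frac{108}{49}}}{-90025 + 193807 \cdot 3 \sqrt{9 + \frac{27}{7} + \frac{108}{49}}} = 1544 - \frac{325 \cdot 3 \sqrt{\frac{738}{49}}}{-90025 + 193807 \cdot 3 \sqrt{\frac{738}{49}}} = 1544 - \frac{325 \cdot 3 \frac{3 \sqrt{82}}{7}}{-90025 + 193807 \cdot 3 \frac{3 \sqrt{82}}{7}} = 1544 - \frac{325 \frac{9 \sqrt{82}}{7}}{-90025 + 193807 \frac{9 \sqrt{82}}{7}} = 1544 - \frac{325 \frac{9 \sqrt{82}}{7}}{-90025 + \frac{1744263 \sqrt{82}}{7}} = 1544 - \frac{2925 \sqrt{82}}{7 \left(-90025 + \frac{1744263 \sqrt{82}}{7}\right)}$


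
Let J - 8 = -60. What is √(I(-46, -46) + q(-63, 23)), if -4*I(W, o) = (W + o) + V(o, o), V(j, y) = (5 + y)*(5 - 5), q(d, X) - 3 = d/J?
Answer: √18395/26 ≈ 5.2165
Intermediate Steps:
J = -52 (J = 8 - 60 = -52)
q(d, X) = 3 - d/52 (q(d, X) = 3 + d/(-52) = 3 + d*(-1/52) = 3 - d/52)
V(j, y) = 0 (V(j, y) = (5 + y)*0 = 0)
I(W, o) = -W/4 - o/4 (I(W, o) = -((W + o) + 0)/4 = -(W + o)/4 = -W/4 - o/4)
√(I(-46, -46) + q(-63, 23)) = √((-¼*(-46) - ¼*(-46)) + (3 - 1/52*(-63))) = √((23/2 + 23/2) + (3 + 63/52)) = √(23 + 219/52) = √(1415/52) = √18395/26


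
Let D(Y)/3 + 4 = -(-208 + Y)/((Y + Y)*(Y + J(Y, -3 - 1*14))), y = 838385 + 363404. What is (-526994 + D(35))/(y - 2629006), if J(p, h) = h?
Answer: 221342347/599431140 ≈ 0.36925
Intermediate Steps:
y = 1201789
D(Y) = -12 - 3*(-208 + Y)/(2*Y*(-17 + Y)) (D(Y) = -12 + 3*(-(-208 + Y)/((Y + Y)*(Y + (-3 - 1*14)))) = -12 + 3*(-(-208 + Y)/((2*Y)*(Y + (-3 - 14)))) = -12 + 3*(-(-208 + Y)/((2*Y)*(Y - 17))) = -12 + 3*(-(-208 + Y)/((2*Y)*(-17 + Y))) = -12 + 3*(-(-208 + Y)/(2*Y*(-17 + Y))) = -12 - 3*(-208 + Y)/(2*Y*(-17 + Y)))
(-526994 + D(35))/(y - 2629006) = (-526994 + (3/2)*(208 - 8*35**2 + 135*35)/(35*(-17 + 35)))/(1201789 - 2629006) = (-526994 + (3/2)*(1/35)*(208 - 8*1225 + 4725)/18)/(-1427217) = (-526994 + (3/2)*(1/35)*(1/18)*(208 - 9800 + 4725))*(-1/1427217) = (-526994 + (3/2)*(1/35)*(1/18)*(-4867))*(-1/1427217) = (-526994 - 4867/420)*(-1/1427217) = -221342347/420*(-1/1427217) = 221342347/599431140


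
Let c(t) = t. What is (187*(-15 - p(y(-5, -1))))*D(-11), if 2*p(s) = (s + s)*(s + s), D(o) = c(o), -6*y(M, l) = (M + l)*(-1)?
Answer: 34969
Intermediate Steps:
y(M, l) = M/6 + l/6 (y(M, l) = -(M + l)*(-1)/6 = -(-M - l)/6 = M/6 + l/6)
D(o) = o
p(s) = 2*s² (p(s) = ((s + s)*(s + s))/2 = ((2*s)*(2*s))/2 = (4*s²)/2 = 2*s²)
(187*(-15 - p(y(-5, -1))))*D(-11) = (187*(-15 - 2*((⅙)*(-5) + (⅙)*(-1))²))*(-11) = (187*(-15 - 2*(-⅚ - ⅙)²))*(-11) = (187*(-15 - 2*(-1)²))*(-11) = (187*(-15 - 2))*(-11) = (187*(-17))*(-11) = -3179*(-11) = 34969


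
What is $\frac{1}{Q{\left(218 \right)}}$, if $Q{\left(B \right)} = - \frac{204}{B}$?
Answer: $- \frac{109}{102} \approx -1.0686$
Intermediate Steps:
$\frac{1}{Q{\left(218 \right)}} = \frac{1}{\left(-204\right) \frac{1}{218}} = \frac{1}{- \frac{102}{109}} = - \frac{109}{102}$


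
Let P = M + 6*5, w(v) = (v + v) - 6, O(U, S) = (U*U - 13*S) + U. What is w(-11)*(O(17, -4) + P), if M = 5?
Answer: -11004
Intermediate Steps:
O(U, S) = U + U**2 - 13*S (O(U, S) = (U**2 - 13*S) + U = U + U**2 - 13*S)
w(v) = -6 + 2*v (w(v) = 2*v - 6 = -6 + 2*v)
P = 35 (P = 5 + 6*5 = 5 + 30 = 35)
w(-11)*(O(17, -4) + P) = (-6 + 2*(-11))*((17 + 17**2 - 13*(-4)) + 35) = (-6 - 22)*((17 + 289 + 52) + 35) = -28*(358 + 35) = -28*393 = -11004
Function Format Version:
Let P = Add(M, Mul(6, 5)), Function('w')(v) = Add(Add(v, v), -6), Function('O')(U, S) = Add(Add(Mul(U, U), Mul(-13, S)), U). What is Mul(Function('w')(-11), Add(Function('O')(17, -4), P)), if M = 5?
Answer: -11004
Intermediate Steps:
Function('O')(U, S) = Add(U, Pow(U, 2), Mul(-13, S)) (Function('O')(U, S) = Add(Add(Pow(U, 2), Mul(-13, S)), U) = Add(U, Pow(U, 2), Mul(-13, S)))
Function('w')(v) = Add(-6, Mul(2, v)) (Function('w')(v) = Add(Mul(2, v), -6) = Add(-6, Mul(2, v)))
P = 35 (P = Add(5, Mul(6, 5)) = Add(5, 30) = 35)
Mul(Function('w')(-11), Add(Function('O')(17, -4), P)) = Mul(Add(-6, Mul(2, -11)), Add(Add(17, Pow(17, 2), Mul(-13, -4)), 35)) = Mul(Add(-6, -22), Add(Add(17, 289, 52), 35)) = Mul(-28, Add(358, 35)) = Mul(-28, 393) = -11004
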